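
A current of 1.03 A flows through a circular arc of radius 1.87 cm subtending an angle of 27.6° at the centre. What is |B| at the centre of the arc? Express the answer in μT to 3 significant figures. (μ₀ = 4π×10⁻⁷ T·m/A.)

B ≈ 2.65 μT

The Biot–Savart field of a circular arc at its centre is B = μ₀Iφ/(4πR), with φ = 0.4817 rad.
B = (4π×10⁻⁷ × 1.03 × 0.4817) / (4π × 0.0187) = 2.65×10⁻⁶ T.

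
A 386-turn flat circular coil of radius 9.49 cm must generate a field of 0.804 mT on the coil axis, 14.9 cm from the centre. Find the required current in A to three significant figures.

For an N-turn coil, B = Nμ₀IR²/[2(R²+z²)^(3/2)] with R = 0.0949 m, z = 0.149 m, so I = 2B(R²+z²)^(3/2)/(Nμ₀R²) = 2 × 8.04×10⁻⁴ × 5.51×10⁻³ / (386 × 4π×10⁻⁷ × 0.009006) = 2.03 A.

I ≈ 2.03 A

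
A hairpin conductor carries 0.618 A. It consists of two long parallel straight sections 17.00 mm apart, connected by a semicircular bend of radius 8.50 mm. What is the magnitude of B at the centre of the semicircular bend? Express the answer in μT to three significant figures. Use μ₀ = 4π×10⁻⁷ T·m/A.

The semicircular arc contributes B_arc = μ₀I·π/(4πR) = μ₀I/(4R) = 2.28×10⁻⁵ T.
Each semi-infinite lead is at perpendicular distance R = 0.0085 m from the centre, with the perpendicular foot at its near end, so it contributes μ₀I/(4πR); both point the same way, together 1.45×10⁻⁵ T.
Arc and leads all point the same direction: B = 2.28×10⁻⁵ + 1.45×10⁻⁵ = 3.74×10⁻⁵ T.

B ≈ 37.4 μT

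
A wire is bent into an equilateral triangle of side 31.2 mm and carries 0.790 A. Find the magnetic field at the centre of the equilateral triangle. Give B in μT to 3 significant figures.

Each side is a finite straight segment at perpendicular distance d = a/(2 tan(π/3)) = 0.009007 m from the centre, with end-angles ±π/3.
One side contributes B₁ = (μ₀I/4πd)·2 sin(π/3) = 1.52×10⁻⁵ T.
All 3 sides add in the same direction: B = 3 × 1.52×10⁻⁵ = 4.56×10⁻⁵ T.

B ≈ 45.6 μT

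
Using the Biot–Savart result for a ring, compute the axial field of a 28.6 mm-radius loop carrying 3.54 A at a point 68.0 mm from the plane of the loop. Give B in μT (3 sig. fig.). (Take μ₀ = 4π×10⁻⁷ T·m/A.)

B ≈ 4.53 μT

On the axis of a circular loop, B = μ₀IR² / [2(R²+z²)^(3/2)].
R² + z² = (0.0286)² + (0.068)² = 0.005442 m², and (R²+z²)^(3/2) = 4.01×10⁻⁴ m³.
B = (4π×10⁻⁷ × 3.54 × 0.000818) / (2 × 4.01×10⁻⁴) = 4.53×10⁻⁶ T.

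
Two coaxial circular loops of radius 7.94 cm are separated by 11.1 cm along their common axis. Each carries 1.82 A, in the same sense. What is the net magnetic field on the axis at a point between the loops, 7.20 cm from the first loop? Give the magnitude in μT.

Each loop contributes B = μ₀IR²/[2(R²+z²)^(3/2)] on the axis, with z measured from that loop.
Loop 1 (z = 0.072 m): B₁ = 5.85×10⁻⁶ T. Loop 2 (z = 0.039 m): B₂ = 1.04×10⁻⁵ T.
The fields add: B = B₁ + B₂ = 1.63×10⁻⁵ T.

B ≈ 16.3 μT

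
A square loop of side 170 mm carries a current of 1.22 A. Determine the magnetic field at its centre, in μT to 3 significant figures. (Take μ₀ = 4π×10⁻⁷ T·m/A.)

Each side is a finite straight segment at perpendicular distance d = a/(2 tan(π/4)) = 0.085 m from the centre, with end-angles ±π/4.
One side contributes B₁ = (μ₀I/4πd)·2 sin(π/4) = 2.03×10⁻⁶ T.
All 4 sides add in the same direction: B = 4 × 2.03×10⁻⁶ = 8.12×10⁻⁶ T.

B ≈ 8.12 μT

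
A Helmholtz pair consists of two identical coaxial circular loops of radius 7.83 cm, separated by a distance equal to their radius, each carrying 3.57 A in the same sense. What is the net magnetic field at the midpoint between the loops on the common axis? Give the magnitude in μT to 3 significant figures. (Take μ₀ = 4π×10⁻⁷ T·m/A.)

Each loop contributes B = μ₀IR²/[2(R²+z²)^(3/2)] on the axis, with z measured from that loop.
Loop 1 (z = 0.03915 m): B₁ = 2.05×10⁻⁵ T. Loop 2 (z = 0.03915 m): B₂ = 2.05×10⁻⁵ T.
The fields add: B = B₁ + B₂ = 4.10×10⁻⁵ T.

B ≈ 41.0 μT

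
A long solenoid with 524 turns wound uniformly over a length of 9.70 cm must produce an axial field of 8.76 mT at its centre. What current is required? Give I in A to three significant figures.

I ≈ 1.29 A

Inside a long solenoid B = μ₀nI with n = 5402 m⁻¹, so I = B/(μ₀n).
I = 8.76×10⁻³ / (4π×10⁻⁷ × 5402) = 1.29 A.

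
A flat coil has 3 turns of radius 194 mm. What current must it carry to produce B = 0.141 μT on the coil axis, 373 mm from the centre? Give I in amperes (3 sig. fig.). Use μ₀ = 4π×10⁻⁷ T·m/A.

For an N-turn coil, B = Nμ₀IR²/[2(R²+z²)^(3/2)] with R = 0.194 m, z = 0.373 m, so I = 2B(R²+z²)^(3/2)/(Nμ₀R²) = 2 × 1.41×10⁻⁷ × 7.43×10⁻² / (3 × 4π×10⁻⁷ × 0.03764) = 0.148 A.

I ≈ 0.148 A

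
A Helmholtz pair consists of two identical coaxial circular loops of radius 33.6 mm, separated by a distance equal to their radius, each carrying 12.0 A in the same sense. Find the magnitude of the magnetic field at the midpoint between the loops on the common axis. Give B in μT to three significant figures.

B ≈ 321 μT

Each loop contributes B = μ₀IR²/[2(R²+z²)^(3/2)] on the axis, with z measured from that loop.
Loop 1 (z = 0.0168 m): B₁ = 1.61×10⁻⁴ T. Loop 2 (z = 0.0168 m): B₂ = 1.61×10⁻⁴ T.
The fields add: B = B₁ + B₂ = 3.21×10⁻⁴ T.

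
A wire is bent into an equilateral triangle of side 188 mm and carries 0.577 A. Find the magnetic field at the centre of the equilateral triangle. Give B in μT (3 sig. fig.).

B ≈ 5.52 μT

Each side is a finite straight segment at perpendicular distance d = a/(2 tan(π/3)) = 0.05427 m from the centre, with end-angles ±π/3.
One side contributes B₁ = (μ₀I/4πd)·2 sin(π/3) = 1.84×10⁻⁶ T.
All 3 sides add in the same direction: B = 3 × 1.84×10⁻⁶ = 5.52×10⁻⁶ T.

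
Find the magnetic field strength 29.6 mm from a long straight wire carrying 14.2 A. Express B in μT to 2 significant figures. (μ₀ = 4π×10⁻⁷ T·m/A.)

B ≈ 96 μT

For an infinitely long straight wire, B = μ₀I/(2πd).
B = (4π×10⁻⁷ × 14.2) / (2π × 0.0296) = 9.59×10⁻⁵ T.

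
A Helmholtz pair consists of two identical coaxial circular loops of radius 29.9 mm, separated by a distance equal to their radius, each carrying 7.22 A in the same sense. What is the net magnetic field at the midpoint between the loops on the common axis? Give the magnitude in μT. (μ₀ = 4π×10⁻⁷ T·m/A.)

B ≈ 217 μT

Each loop contributes B = μ₀IR²/[2(R²+z²)^(3/2)] on the axis, with z measured from that loop.
Loop 1 (z = 0.01495 m): B₁ = 1.09×10⁻⁴ T. Loop 2 (z = 0.01495 m): B₂ = 1.09×10⁻⁴ T.
The fields add: B = B₁ + B₂ = 2.17×10⁻⁴ T.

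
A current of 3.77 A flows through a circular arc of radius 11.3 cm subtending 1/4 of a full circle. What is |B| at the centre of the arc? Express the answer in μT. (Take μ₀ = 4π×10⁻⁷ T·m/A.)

The Biot–Savart field of a circular arc at its centre is B = μ₀Iφ/(4πR), with φ = 1.571 rad.
B = (4π×10⁻⁷ × 3.77 × 1.571) / (4π × 0.113) = 5.24×10⁻⁶ T.

B ≈ 5.24 μT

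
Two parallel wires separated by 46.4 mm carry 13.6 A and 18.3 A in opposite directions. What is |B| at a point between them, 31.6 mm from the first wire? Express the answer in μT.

Each long wire gives B = μ₀I/(2πd). Distances are d₁ = 0.0316 m and d₂ = 0.0148 m.
B₁ = 8.61×10⁻⁵ T, B₂ = 2.47×10⁻⁴ T.
Between antiparallel currents both contributions point the same way, so they add. B = B₁ + B₂ = 8.61×10⁻⁵ + 2.47×10⁻⁴ = 3.33×10⁻⁴ T.

B ≈ 333 μT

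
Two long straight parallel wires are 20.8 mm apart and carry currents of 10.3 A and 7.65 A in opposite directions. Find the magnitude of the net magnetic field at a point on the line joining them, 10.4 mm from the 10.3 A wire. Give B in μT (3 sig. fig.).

B ≈ 345 μT

Each long wire gives B = μ₀I/(2πd). Distances are d₁ = 0.0104 m and d₂ = 0.0104 m.
B₁ = 1.98×10⁻⁴ T, B₂ = 1.47×10⁻⁴ T.
Between antiparallel currents both contributions point the same way, so they add. B = B₁ + B₂ = 1.98×10⁻⁴ + 1.47×10⁻⁴ = 3.45×10⁻⁴ T.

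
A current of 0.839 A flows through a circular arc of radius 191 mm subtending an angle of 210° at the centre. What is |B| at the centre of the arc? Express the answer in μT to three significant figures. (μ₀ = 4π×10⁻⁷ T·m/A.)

The Biot–Savart field of a circular arc at its centre is B = μ₀Iφ/(4πR), with φ = 3.665 rad.
B = (4π×10⁻⁷ × 0.839 × 3.665) / (4π × 0.191) = 1.61×10⁻⁶ T.

B ≈ 1.61 μT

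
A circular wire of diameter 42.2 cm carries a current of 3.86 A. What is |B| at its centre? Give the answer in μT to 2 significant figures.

At the centre of a circular loop the Biot–Savart law gives B = μ₀I/(2R) (so R = 0.211 m).
B = (4π×10⁻⁷ × 3.86) / (2 × 0.211) = 1.15×10⁻⁵ T.

B ≈ 11 μT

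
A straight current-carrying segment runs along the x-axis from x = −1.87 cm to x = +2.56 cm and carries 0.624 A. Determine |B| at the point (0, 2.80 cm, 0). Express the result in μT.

B ≈ 2.74 μT

For a finite straight segment, B = (μ₀I/4πd)(sinθ₁ + sinθ₂), where θ₁, θ₂ are the angles from the perpendicular to each end.
The perpendicular distance is d = 0.028 m; the end-offsets along the wire are a = 0.0187 m and b = 0.0256 m.
sinθ₁ = 0.0187/√(0.0187²+0.028²) = 0.5554; sinθ₂ = 0.0256/√(0.0256²+0.028²) = 0.6748.
B = (4π×10⁻⁷ × 0.624) / (4π × 0.028) × (0.5554 + 0.6748) = 2.74×10⁻⁶ T.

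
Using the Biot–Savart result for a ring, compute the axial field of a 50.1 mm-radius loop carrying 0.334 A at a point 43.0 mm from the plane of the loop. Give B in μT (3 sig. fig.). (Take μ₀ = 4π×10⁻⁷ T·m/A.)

B ≈ 1.83 μT

On the axis of a circular loop, B = μ₀IR² / [2(R²+z²)^(3/2)].
R² + z² = (0.0501)² + (0.043)² = 0.004359 m², and (R²+z²)^(3/2) = 2.88×10⁻⁴ m³.
B = (4π×10⁻⁷ × 0.334 × 0.00251) / (2 × 2.88×10⁻⁴) = 1.83×10⁻⁶ T.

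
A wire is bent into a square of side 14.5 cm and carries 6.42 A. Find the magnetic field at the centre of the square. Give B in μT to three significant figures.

B ≈ 50.1 μT

Each side is a finite straight segment at perpendicular distance d = a/(2 tan(π/4)) = 0.0725 m from the centre, with end-angles ±π/4.
One side contributes B₁ = (μ₀I/4πd)·2 sin(π/4) = 1.25×10⁻⁵ T.
All 4 sides add in the same direction: B = 4 × 1.25×10⁻⁵ = 5.01×10⁻⁵ T.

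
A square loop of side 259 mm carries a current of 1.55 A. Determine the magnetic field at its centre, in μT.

B ≈ 6.77 μT

Each side is a finite straight segment at perpendicular distance d = a/(2 tan(π/4)) = 0.1295 m from the centre, with end-angles ±π/4.
One side contributes B₁ = (μ₀I/4πd)·2 sin(π/4) = 1.69×10⁻⁶ T.
All 4 sides add in the same direction: B = 4 × 1.69×10⁻⁶ = 6.77×10⁻⁶ T.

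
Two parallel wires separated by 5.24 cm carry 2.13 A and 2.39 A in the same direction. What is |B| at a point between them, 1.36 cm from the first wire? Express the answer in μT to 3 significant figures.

B ≈ 19.0 μT

Each long wire gives B = μ₀I/(2πd). Distances are d₁ = 0.0136 m and d₂ = 0.0388 m.
B₁ = 3.13×10⁻⁵ T, B₂ = 1.23×10⁻⁵ T.
Between parallel currents the two contributions point in opposite directions, so they subtract. B = |B₁ − B₂| = |3.13×10⁻⁵ − 1.23×10⁻⁵| = 1.90×10⁻⁵ T.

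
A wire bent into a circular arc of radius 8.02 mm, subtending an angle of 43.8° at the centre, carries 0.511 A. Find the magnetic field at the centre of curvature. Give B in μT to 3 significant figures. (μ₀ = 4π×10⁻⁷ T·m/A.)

B ≈ 4.87 μT

The Biot–Savart field of a circular arc at its centre is B = μ₀Iφ/(4πR), with φ = 0.7645 rad.
B = (4π×10⁻⁷ × 0.511 × 0.7645) / (4π × 0.00802) = 4.87×10⁻⁶ T.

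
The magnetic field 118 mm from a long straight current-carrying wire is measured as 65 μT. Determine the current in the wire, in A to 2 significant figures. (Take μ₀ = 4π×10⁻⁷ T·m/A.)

I ≈ 38 A

For a long straight wire B = μ₀I/(2πd), so I = 2πdB/μ₀.
I = 2π × 0.118 × 6.50×10⁻⁵ / (4π×10⁻⁷) = 38.4 A.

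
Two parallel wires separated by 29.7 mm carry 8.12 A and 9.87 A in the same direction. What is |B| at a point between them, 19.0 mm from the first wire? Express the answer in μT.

Each long wire gives B = μ₀I/(2πd). Distances are d₁ = 0.019 m and d₂ = 0.0107 m.
B₁ = 8.55×10⁻⁵ T, B₂ = 1.84×10⁻⁴ T.
Between parallel currents the two contributions point in opposite directions, so they subtract. B = |B₁ − B₂| = |8.55×10⁻⁵ − 1.84×10⁻⁴| = 9.90×10⁻⁵ T.

B ≈ 99.0 μT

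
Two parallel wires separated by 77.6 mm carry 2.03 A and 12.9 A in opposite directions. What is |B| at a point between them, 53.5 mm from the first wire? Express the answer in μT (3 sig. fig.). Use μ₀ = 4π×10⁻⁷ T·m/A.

B ≈ 115 μT

Each long wire gives B = μ₀I/(2πd). Distances are d₁ = 0.0535 m and d₂ = 0.0241 m.
B₁ = 7.59×10⁻⁶ T, B₂ = 1.07×10⁻⁴ T.
Between antiparallel currents both contributions point the same way, so they add. B = B₁ + B₂ = 7.59×10⁻⁶ + 1.07×10⁻⁴ = 1.15×10⁻⁴ T.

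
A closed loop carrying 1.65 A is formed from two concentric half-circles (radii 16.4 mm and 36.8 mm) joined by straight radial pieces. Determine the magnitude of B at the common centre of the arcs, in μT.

B ≈ 17.5 μT

The radial connectors point toward the centre, so dl × r̂ = 0 and they contribute nothing.
Each semicircle gives μ₀I/(4R): inner arc 3.16×10⁻⁵ T, outer arc 1.41×10⁻⁵ T.
The two arcs carry current in opposite angular senses, so their fields oppose: B = |3.16×10⁻⁵ − 1.41×10⁻⁵| = 1.75×10⁻⁵ T.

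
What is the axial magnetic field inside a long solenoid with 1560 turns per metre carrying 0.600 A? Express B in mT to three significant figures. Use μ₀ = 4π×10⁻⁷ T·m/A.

B ≈ 1.18 mT

Inside a long solenoid, B = μ₀nI with n = 1560 turns/m.
B = 4π×10⁻⁷ × 1560 × 0.600 = 1.18×10⁻³ T.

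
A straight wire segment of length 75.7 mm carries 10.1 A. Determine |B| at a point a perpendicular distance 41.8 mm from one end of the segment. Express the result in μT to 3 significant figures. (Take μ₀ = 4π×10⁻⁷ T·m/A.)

B ≈ 21.2 μT

For a finite straight segment, B = (μ₀I/4πd)(sinθ₁ + sinθ₂), where θ₁, θ₂ are the angles from the perpendicular to each end.
The perpendicular foot is at one end, so the two end-offsets along the wire are 0 and L = 0.0757 m.
sinθ₁ = 0/√(0²+0.0418²) = 0.0000; sinθ₂ = 0.0757/√(0.0757²+0.0418²) = 0.8754.
B = (4π×10⁻⁷ × 10.1) / (4π × 0.0418) × (0.0000 + 0.8754) = 2.12×10⁻⁵ T.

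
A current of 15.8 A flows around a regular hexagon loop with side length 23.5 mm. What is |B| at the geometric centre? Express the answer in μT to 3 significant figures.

Each side is a finite straight segment at perpendicular distance d = a/(2 tan(π/6)) = 0.02035 m from the centre, with end-angles ±π/6.
One side contributes B₁ = (μ₀I/4πd)·2 sin(π/6) = 7.76×10⁻⁵ T.
All 6 sides add in the same direction: B = 6 × 7.76×10⁻⁵ = 4.66×10⁻⁴ T.

B ≈ 466 μT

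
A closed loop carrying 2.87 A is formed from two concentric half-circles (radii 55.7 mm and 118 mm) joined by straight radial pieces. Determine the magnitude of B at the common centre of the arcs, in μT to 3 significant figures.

B ≈ 8.55 μT

The radial connectors point toward the centre, so dl × r̂ = 0 and they contribute nothing.
Each semicircle gives μ₀I/(4R): inner arc 1.62×10⁻⁵ T, outer arc 7.64×10⁻⁶ T.
The two arcs carry current in opposite angular senses, so their fields oppose: B = |1.62×10⁻⁵ − 7.64×10⁻⁶| = 8.55×10⁻⁶ T.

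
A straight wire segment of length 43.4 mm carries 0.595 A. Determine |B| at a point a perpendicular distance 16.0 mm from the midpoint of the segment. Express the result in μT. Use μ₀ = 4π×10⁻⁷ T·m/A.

B ≈ 5.99 μT

For a finite straight segment, B = (μ₀I/4πd)(sinθ₁ + sinθ₂), where θ₁, θ₂ are the angles from the perpendicular to each end.
The perpendicular from the point meets the wire at its midpoint, so each end is L/2 = 0.0217 m away along the wire.
sinθ₁ = 0.0217/√(0.0217²+0.016²) = 0.8049; sinθ₂ = 0.0217/√(0.0217²+0.016²) = 0.8049.
B = (4π×10⁻⁷ × 0.595) / (4π × 0.016) × (0.8049 + 0.8049) = 5.99×10⁻⁶ T.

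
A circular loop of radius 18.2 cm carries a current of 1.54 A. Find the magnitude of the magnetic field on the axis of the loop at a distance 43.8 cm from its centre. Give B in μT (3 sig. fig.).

B ≈ 0.300 μT

On the axis of a circular loop, B = μ₀IR² / [2(R²+z²)^(3/2)].
R² + z² = (0.182)² + (0.438)² = 0.225 m², and (R²+z²)^(3/2) = 0.107 m³.
B = (4π×10⁻⁷ × 1.54 × 0.03312) / (2 × 0.107) = 3.00×10⁻⁷ T.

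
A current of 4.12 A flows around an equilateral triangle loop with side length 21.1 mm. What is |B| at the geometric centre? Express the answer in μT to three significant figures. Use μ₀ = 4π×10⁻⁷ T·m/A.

Each side is a finite straight segment at perpendicular distance d = a/(2 tan(π/3)) = 0.006091 m from the centre, with end-angles ±π/3.
One side contributes B₁ = (μ₀I/4πd)·2 sin(π/3) = 1.17×10⁻⁴ T.
All 3 sides add in the same direction: B = 3 × 1.17×10⁻⁴ = 3.51×10⁻⁴ T.

B ≈ 351 μT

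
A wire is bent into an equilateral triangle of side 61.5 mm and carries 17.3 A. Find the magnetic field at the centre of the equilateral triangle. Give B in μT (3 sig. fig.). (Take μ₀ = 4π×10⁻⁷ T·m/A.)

Each side is a finite straight segment at perpendicular distance d = a/(2 tan(π/3)) = 0.01775 m from the centre, with end-angles ±π/3.
One side contributes B₁ = (μ₀I/4πd)·2 sin(π/3) = 1.69×10⁻⁴ T.
All 3 sides add in the same direction: B = 3 × 1.69×10⁻⁴ = 5.06×10⁻⁴ T.

B ≈ 506 μT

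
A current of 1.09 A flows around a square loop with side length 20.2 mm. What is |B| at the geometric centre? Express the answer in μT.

B ≈ 61.0 μT

Each side is a finite straight segment at perpendicular distance d = a/(2 tan(π/4)) = 0.0101 m from the centre, with end-angles ±π/4.
One side contributes B₁ = (μ₀I/4πd)·2 sin(π/4) = 1.53×10⁻⁵ T.
All 4 sides add in the same direction: B = 4 × 1.53×10⁻⁵ = 6.10×10⁻⁵ T.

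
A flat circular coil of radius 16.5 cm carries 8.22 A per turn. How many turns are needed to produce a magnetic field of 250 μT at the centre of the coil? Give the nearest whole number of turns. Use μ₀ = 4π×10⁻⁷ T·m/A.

N = 8

For an N-turn coil, B = Nμ₀I/(2R). A single turn gives B₁ = 3.13×10⁻⁵ T with R = 0.165 m.
N = B/B₁ = 2.50×10⁻⁴ / 3.13×10⁻⁵ = 7.99.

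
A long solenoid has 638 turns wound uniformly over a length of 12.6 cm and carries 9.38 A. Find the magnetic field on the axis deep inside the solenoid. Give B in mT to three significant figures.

Inside a long solenoid, B = μ₀nI with n = 5063 turns/m.
B = 4π×10⁻⁷ × 5063 × 9.38 = 5.97×10⁻² T.

B ≈ 59.7 mT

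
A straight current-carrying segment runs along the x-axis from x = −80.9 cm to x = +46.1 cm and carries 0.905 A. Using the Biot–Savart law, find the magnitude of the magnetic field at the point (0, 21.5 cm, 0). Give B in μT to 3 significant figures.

B ≈ 0.788 μT

For a finite straight segment, B = (μ₀I/4πd)(sinθ₁ + sinθ₂), where θ₁, θ₂ are the angles from the perpendicular to each end.
The perpendicular distance is d = 0.215 m; the end-offsets along the wire are a = 0.809 m and b = 0.461 m.
sinθ₁ = 0.809/√(0.809²+0.215²) = 0.9665; sinθ₂ = 0.461/√(0.461²+0.215²) = 0.9063.
B = (4π×10⁻⁷ × 0.905) / (4π × 0.215) × (0.9665 + 0.9063) = 7.88×10⁻⁷ T.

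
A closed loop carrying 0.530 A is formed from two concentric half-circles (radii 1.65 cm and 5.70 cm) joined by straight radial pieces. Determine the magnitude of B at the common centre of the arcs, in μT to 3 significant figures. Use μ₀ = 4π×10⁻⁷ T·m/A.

B ≈ 7.17 μT

The radial connectors point toward the centre, so dl × r̂ = 0 and they contribute nothing.
Each semicircle gives μ₀I/(4R): inner arc 1.01×10⁻⁵ T, outer arc 2.92×10⁻⁶ T.
The two arcs carry current in opposite angular senses, so their fields oppose: B = |1.01×10⁻⁵ − 2.92×10⁻⁶| = 7.17×10⁻⁶ T.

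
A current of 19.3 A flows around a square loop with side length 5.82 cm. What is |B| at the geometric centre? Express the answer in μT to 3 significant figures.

Each side is a finite straight segment at perpendicular distance d = a/(2 tan(π/4)) = 0.0291 m from the centre, with end-angles ±π/4.
One side contributes B₁ = (μ₀I/4πd)·2 sin(π/4) = 9.38×10⁻⁵ T.
All 4 sides add in the same direction: B = 4 × 9.38×10⁻⁵ = 3.75×10⁻⁴ T.

B ≈ 375 μT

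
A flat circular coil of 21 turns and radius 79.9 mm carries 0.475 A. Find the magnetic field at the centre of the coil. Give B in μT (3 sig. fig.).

B ≈ 78.4 μT

For an N-turn flat coil, B = Nμ₀I/(2R) with R = 0.0799 m.
B = 21 × 3.74×10⁻⁶ T = 7.84×10⁻⁵ T.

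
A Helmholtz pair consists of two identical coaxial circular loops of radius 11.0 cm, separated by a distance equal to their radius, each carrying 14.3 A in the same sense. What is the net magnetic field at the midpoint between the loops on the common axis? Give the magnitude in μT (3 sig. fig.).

Each loop contributes B = μ₀IR²/[2(R²+z²)^(3/2)] on the axis, with z measured from that loop.
Loop 1 (z = 0.055 m): B₁ = 5.84×10⁻⁵ T. Loop 2 (z = 0.055 m): B₂ = 5.84×10⁻⁵ T.
The fields add: B = B₁ + B₂ = 1.17×10⁻⁴ T.

B ≈ 117 μT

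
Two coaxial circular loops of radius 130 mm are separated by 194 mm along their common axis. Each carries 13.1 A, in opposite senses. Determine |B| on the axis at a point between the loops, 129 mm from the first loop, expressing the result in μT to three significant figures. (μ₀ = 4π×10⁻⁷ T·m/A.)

B ≈ 22.7 μT

Each loop contributes B = μ₀IR²/[2(R²+z²)^(3/2)] on the axis, with z measured from that loop.
Loop 1 (z = 0.129 m): B₁ = 2.26×10⁻⁵ T. Loop 2 (z = 0.065 m): B₂ = 4.53×10⁻⁵ T.
The fields oppose: B = |B₁ − B₂| = 2.27×10⁻⁵ T.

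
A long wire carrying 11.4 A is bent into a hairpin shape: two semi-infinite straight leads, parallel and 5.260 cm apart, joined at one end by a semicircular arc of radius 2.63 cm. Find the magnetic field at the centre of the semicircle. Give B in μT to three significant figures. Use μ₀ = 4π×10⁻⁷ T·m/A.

The semicircular arc contributes B_arc = μ₀I·π/(4πR) = μ₀I/(4R) = 1.36×10⁻⁴ T.
Each semi-infinite lead is at perpendicular distance R = 0.0263 m from the centre, with the perpendicular foot at its near end, so it contributes μ₀I/(4πR); both point the same way, together 8.67×10⁻⁵ T.
Arc and leads all point the same direction: B = 1.36×10⁻⁴ + 8.67×10⁻⁵ = 2.23×10⁻⁴ T.

B ≈ 223 μT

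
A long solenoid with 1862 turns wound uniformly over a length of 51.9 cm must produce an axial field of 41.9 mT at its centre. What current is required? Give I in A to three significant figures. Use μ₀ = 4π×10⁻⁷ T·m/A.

Inside a long solenoid B = μ₀nI with n = 3588 m⁻¹, so I = B/(μ₀n).
I = 4.19×10⁻² / (4π×10⁻⁷ × 3588) = 9.29 A.

I ≈ 9.29 A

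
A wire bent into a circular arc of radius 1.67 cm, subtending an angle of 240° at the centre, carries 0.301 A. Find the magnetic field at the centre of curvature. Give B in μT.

B ≈ 7.55 μT

The Biot–Savart field of a circular arc at its centre is B = μ₀Iφ/(4πR), with φ = 4.189 rad.
B = (4π×10⁻⁷ × 0.301 × 4.189) / (4π × 0.0167) = 7.55×10⁻⁶ T.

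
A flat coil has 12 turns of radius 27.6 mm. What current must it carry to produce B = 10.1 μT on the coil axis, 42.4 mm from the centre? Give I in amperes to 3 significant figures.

For an N-turn coil, B = Nμ₀IR²/[2(R²+z²)^(3/2)] with R = 0.0276 m, z = 0.0424 m, so I = 2B(R²+z²)^(3/2)/(Nμ₀R²) = 2 × 1.01×10⁻⁵ × 1.29×10⁻⁴ / (12 × 4π×10⁻⁷ × 0.0007618) = 0.228 A.

I ≈ 0.228 A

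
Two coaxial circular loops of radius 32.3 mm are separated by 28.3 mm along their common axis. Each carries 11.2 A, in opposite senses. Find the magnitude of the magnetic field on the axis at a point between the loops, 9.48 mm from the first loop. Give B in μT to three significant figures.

Each loop contributes B = μ₀IR²/[2(R²+z²)^(3/2)] on the axis, with z measured from that loop.
Loop 1 (z = 0.00948 m): B₁ = 1.92×10⁻⁴ T. Loop 2 (z = 0.01882 m): B₂ = 1.41×10⁻⁴ T.
The fields oppose: B = |B₁ − B₂| = 5.19×10⁻⁵ T.

B ≈ 51.9 μT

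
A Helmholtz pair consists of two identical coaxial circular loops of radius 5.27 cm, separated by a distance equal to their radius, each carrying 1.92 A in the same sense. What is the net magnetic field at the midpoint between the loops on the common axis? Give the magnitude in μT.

B ≈ 32.8 μT

Each loop contributes B = μ₀IR²/[2(R²+z²)^(3/2)] on the axis, with z measured from that loop.
Loop 1 (z = 0.02635 m): B₁ = 1.64×10⁻⁵ T. Loop 2 (z = 0.02635 m): B₂ = 1.64×10⁻⁵ T.
The fields add: B = B₁ + B₂ = 3.28×10⁻⁵ T.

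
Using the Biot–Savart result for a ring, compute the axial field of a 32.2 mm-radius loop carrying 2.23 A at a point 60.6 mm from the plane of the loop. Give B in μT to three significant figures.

B ≈ 4.50 μT

On the axis of a circular loop, B = μ₀IR² / [2(R²+z²)^(3/2)].
R² + z² = (0.0322)² + (0.0606)² = 0.004709 m², and (R²+z²)^(3/2) = 3.23×10⁻⁴ m³.
B = (4π×10⁻⁷ × 2.23 × 0.001037) / (2 × 3.23×10⁻⁴) = 4.50×10⁻⁶ T.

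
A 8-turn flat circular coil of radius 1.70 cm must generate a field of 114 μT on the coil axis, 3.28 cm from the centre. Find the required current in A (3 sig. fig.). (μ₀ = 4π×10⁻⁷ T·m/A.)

I ≈ 3.96 A

For an N-turn coil, B = Nμ₀IR²/[2(R²+z²)^(3/2)] with R = 0.017 m, z = 0.0328 m, so I = 2B(R²+z²)^(3/2)/(Nμ₀R²) = 2 × 1.14×10⁻⁴ × 5.04×10⁻⁵ / (8 × 4π×10⁻⁷ × 0.000289) = 3.96 A.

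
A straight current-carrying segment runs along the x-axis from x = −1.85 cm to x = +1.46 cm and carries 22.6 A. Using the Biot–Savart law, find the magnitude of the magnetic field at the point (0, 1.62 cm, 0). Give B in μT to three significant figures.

B ≈ 198 μT

For a finite straight segment, B = (μ₀I/4πd)(sinθ₁ + sinθ₂), where θ₁, θ₂ are the angles from the perpendicular to each end.
The perpendicular distance is d = 0.0162 m; the end-offsets along the wire are a = 0.0185 m and b = 0.0146 m.
sinθ₁ = 0.0185/√(0.0185²+0.0162²) = 0.7523; sinθ₂ = 0.0146/√(0.0146²+0.0162²) = 0.6695.
B = (4π×10⁻⁷ × 22.6) / (4π × 0.0162) × (0.7523 + 0.6695) = 1.98×10⁻⁴ T.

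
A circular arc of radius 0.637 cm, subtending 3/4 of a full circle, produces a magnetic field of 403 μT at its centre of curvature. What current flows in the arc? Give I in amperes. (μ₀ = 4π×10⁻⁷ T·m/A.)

For a circular arc, B = μ₀Iφ/(4πR) with φ in radians; here φ = 4.712 rad.
So I = 4πRB/(μ₀φ) = 4π × 0.00637 × 4.03×10⁻⁴ / (4π×10⁻⁷ × 4.712) = 5.45 A.

I ≈ 5.45 A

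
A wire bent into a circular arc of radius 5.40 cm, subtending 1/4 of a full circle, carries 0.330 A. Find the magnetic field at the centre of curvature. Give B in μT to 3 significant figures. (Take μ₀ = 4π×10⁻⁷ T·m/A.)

The Biot–Savart field of a circular arc at its centre is B = μ₀Iφ/(4πR), with φ = 1.571 rad.
B = (4π×10⁻⁷ × 0.330 × 1.571) / (4π × 0.054) = 9.60×10⁻⁷ T.

B ≈ 0.960 μT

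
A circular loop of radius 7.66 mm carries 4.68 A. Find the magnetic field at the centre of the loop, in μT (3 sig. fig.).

B ≈ 384 μT

At the centre of a circular loop the Biot–Savart law gives B = μ₀I/(2R).
B = (4π×10⁻⁷ × 4.68) / (2 × 0.00766) = 3.84×10⁻⁴ T.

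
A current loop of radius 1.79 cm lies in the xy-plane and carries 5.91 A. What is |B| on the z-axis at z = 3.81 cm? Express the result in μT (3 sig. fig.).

B ≈ 16.0 μT

On the axis of a circular loop, B = μ₀IR² / [2(R²+z²)^(3/2)].
R² + z² = (0.0179)² + (0.0381)² = 0.001772 m², and (R²+z²)^(3/2) = 7.46×10⁻⁵ m³.
B = (4π×10⁻⁷ × 5.91 × 0.0003204) / (2 × 7.46×10⁻⁵) = 1.60×10⁻⁵ T.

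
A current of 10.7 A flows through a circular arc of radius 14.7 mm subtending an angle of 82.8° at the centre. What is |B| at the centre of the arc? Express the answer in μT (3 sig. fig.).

The Biot–Savart field of a circular arc at its centre is B = μ₀Iφ/(4πR), with φ = 1.445 rad.
B = (4π×10⁻⁷ × 10.7 × 1.445) / (4π × 0.0147) = 1.05×10⁻⁴ T.

B ≈ 105 μT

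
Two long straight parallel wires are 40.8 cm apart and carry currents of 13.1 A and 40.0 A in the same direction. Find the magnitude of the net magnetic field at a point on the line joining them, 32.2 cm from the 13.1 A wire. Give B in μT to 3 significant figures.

Each long wire gives B = μ₀I/(2πd). Distances are d₁ = 0.322 m and d₂ = 0.086 m.
B₁ = 8.14×10⁻⁶ T, B₂ = 9.30×10⁻⁵ T.
Between parallel currents the two contributions point in opposite directions, so they subtract. B = |B₁ − B₂| = |8.14×10⁻⁶ − 9.30×10⁻⁵| = 8.49×10⁻⁵ T.

B ≈ 84.9 μT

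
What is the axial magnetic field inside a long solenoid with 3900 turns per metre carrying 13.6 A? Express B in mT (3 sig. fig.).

Inside a long solenoid, B = μ₀nI with n = 3900 turns/m.
B = 4π×10⁻⁷ × 3900 × 13.6 = 6.67×10⁻² T.

B ≈ 66.7 mT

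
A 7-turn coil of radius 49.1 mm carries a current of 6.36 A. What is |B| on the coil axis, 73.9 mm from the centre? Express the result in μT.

For an N-turn flat coil, B = Nμ₀IR²/[2(R²+z²)^(3/2)] with R = 0.0491 m, z = 0.0739 m.
B = 7 × 1.38×10⁻⁵ T = 9.66×10⁻⁵ T.

B ≈ 96.6 μT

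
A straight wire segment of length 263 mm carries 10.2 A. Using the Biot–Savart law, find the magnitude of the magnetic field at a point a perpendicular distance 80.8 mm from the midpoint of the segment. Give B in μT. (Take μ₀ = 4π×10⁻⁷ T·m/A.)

For a finite straight segment, B = (μ₀I/4πd)(sinθ₁ + sinθ₂), where θ₁, θ₂ are the angles from the perpendicular to each end.
The perpendicular from the point meets the wire at its midpoint, so each end is L/2 = 0.1315 m away along the wire.
sinθ₁ = 0.1315/√(0.1315²+0.0808²) = 0.8520; sinθ₂ = 0.1315/√(0.1315²+0.0808²) = 0.8520.
B = (4π×10⁻⁷ × 10.2) / (4π × 0.0808) × (0.8520 + 0.8520) = 2.15×10⁻⁵ T.

B ≈ 21.5 μT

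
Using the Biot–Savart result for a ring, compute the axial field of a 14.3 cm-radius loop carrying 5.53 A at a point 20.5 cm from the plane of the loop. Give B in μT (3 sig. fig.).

B ≈ 4.55 μT

On the axis of a circular loop, B = μ₀IR² / [2(R²+z²)^(3/2)].
R² + z² = (0.143)² + (0.205)² = 0.06247 m², and (R²+z²)^(3/2) = 1.56×10⁻² m³.
B = (4π×10⁻⁷ × 5.53 × 0.02045) / (2 × 1.56×10⁻²) = 4.55×10⁻⁶ T.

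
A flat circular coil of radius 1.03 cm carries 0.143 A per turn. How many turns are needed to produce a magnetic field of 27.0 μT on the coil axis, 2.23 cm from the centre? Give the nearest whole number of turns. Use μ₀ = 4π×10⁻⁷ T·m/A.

N = 42

For an N-turn coil, B = Nμ₀IR²/[2(R²+z²)^(3/2)]. A single turn gives B₁ = 6.43×10⁻⁷ T with R = 0.0103 m, z = 0.0223 m.
N = B/B₁ = 2.70×10⁻⁵ / 6.43×10⁻⁷ = 41.98.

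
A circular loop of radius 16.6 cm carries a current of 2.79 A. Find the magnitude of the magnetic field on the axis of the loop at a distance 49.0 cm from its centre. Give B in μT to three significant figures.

On the axis of a circular loop, B = μ₀IR² / [2(R²+z²)^(3/2)].
R² + z² = (0.166)² + (0.49)² = 0.2677 m², and (R²+z²)^(3/2) = 0.138 m³.
B = (4π×10⁻⁷ × 2.79 × 0.02756) / (2 × 0.138) = 3.49×10⁻⁷ T.

B ≈ 0.349 μT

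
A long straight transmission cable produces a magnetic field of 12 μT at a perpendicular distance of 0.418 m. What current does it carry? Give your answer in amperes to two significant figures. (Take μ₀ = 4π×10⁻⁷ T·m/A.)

For a long straight wire B = μ₀I/(2πd), so I = 2πdB/μ₀.
I = 2π × 0.418 × 1.20×10⁻⁵ / (4π×10⁻⁷) = 25.1 A.

I ≈ 25 A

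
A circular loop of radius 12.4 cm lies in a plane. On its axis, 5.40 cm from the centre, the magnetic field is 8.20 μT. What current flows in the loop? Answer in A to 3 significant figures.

I ≈ 2.10 A

On the axis of a loop, B = μ₀IR²/[2(R²+z²)^(3/2)], so I = 2B(R²+z²)^(3/2)/(μ₀R²).
R² + z² = 0.01538 + 0.002916 = 0.01829 m²; raised to 3/2 gives 2.47×10⁻³ m³.
I = 2 × 8.20×10⁻⁶ × 2.47×10⁻³ / (1.26×10⁻⁶ × 0.01538) = 2.10 A.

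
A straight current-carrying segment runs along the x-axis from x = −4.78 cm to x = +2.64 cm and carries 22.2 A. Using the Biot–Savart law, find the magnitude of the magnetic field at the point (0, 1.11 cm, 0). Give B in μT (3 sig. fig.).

B ≈ 379 μT

For a finite straight segment, B = (μ₀I/4πd)(sinθ₁ + sinθ₂), where θ₁, θ₂ are the angles from the perpendicular to each end.
The perpendicular distance is d = 0.0111 m; the end-offsets along the wire are a = 0.0478 m and b = 0.0264 m.
sinθ₁ = 0.0478/√(0.0478²+0.0111²) = 0.9741; sinθ₂ = 0.0264/√(0.0264²+0.0111²) = 0.9218.
B = (4π×10⁻⁷ × 22.2) / (4π × 0.0111) × (0.9741 + 0.9218) = 3.79×10⁻⁴ T.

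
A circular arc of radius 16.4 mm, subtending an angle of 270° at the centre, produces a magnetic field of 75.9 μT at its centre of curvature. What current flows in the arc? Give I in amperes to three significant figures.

For a circular arc, B = μ₀Iφ/(4πR) with φ in radians; here φ = 4.712 rad.
So I = 4πRB/(μ₀φ) = 4π × 0.0164 × 7.59×10⁻⁵ / (4π×10⁻⁷ × 4.712) = 2.64 A.

I ≈ 2.64 A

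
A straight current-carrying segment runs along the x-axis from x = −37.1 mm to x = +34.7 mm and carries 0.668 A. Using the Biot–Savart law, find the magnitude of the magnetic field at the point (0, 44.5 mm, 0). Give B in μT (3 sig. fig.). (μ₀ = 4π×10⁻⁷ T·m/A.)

B ≈ 1.88 μT

For a finite straight segment, B = (μ₀I/4πd)(sinθ₁ + sinθ₂), where θ₁, θ₂ are the angles from the perpendicular to each end.
The perpendicular distance is d = 0.0445 m; the end-offsets along the wire are a = 0.0371 m and b = 0.0347 m.
sinθ₁ = 0.0371/√(0.0371²+0.0445²) = 0.6404; sinθ₂ = 0.0347/√(0.0347²+0.0445²) = 0.6149.
B = (4π×10⁻⁷ × 0.668) / (4π × 0.0445) × (0.6404 + 0.6149) = 1.88×10⁻⁶ T.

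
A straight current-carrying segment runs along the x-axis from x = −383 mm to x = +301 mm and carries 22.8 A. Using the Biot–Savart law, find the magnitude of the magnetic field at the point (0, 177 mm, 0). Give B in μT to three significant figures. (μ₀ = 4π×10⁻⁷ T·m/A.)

B ≈ 22.8 μT

For a finite straight segment, B = (μ₀I/4πd)(sinθ₁ + sinθ₂), where θ₁, θ₂ are the angles from the perpendicular to each end.
The perpendicular distance is d = 0.177 m; the end-offsets along the wire are a = 0.383 m and b = 0.301 m.
sinθ₁ = 0.383/√(0.383²+0.177²) = 0.9078; sinθ₂ = 0.301/√(0.301²+0.177²) = 0.8620.
B = (4π×10⁻⁷ × 22.8) / (4π × 0.177) × (0.9078 + 0.8620) = 2.28×10⁻⁵ T.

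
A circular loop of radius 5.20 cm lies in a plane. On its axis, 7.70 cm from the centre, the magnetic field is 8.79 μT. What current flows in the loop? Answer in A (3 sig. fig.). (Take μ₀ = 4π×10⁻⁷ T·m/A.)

I ≈ 4.15 A

On the axis of a loop, B = μ₀IR²/[2(R²+z²)^(3/2)], so I = 2B(R²+z²)^(3/2)/(μ₀R²).
R² + z² = 0.002704 + 0.005929 = 0.008633 m²; raised to 3/2 gives 8.02×10⁻⁴ m³.
I = 2 × 8.79×10⁻⁶ × 8.02×10⁻⁴ / (1.26×10⁻⁶ × 0.002704) = 4.15 A.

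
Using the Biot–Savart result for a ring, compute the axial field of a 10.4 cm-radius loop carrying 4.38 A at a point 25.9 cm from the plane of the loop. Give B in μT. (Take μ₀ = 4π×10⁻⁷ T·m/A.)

B ≈ 1.37 μT

On the axis of a circular loop, B = μ₀IR² / [2(R²+z²)^(3/2)].
R² + z² = (0.104)² + (0.259)² = 0.0779 m², and (R²+z²)^(3/2) = 2.17×10⁻² m³.
B = (4π×10⁻⁷ × 4.38 × 0.01082) / (2 × 2.17×10⁻²) = 1.37×10⁻⁶ T.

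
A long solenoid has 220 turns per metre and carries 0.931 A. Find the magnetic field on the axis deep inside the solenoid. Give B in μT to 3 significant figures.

Inside a long solenoid, B = μ₀nI with n = 220 turns/m.
B = 4π×10⁻⁷ × 220 × 0.931 = 2.57×10⁻⁴ T.

B ≈ 257 μT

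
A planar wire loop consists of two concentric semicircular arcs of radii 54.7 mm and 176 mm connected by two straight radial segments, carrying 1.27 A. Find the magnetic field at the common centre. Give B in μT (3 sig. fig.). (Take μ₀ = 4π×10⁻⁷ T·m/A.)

B ≈ 5.03 μT

The radial connectors point toward the centre, so dl × r̂ = 0 and they contribute nothing.
Each semicircle gives μ₀I/(4R): inner arc 7.29×10⁻⁶ T, outer arc 2.27×10⁻⁶ T.
The two arcs carry current in opposite angular senses, so their fields oppose: B = |7.29×10⁻⁶ − 2.27×10⁻⁶| = 5.03×10⁻⁶ T.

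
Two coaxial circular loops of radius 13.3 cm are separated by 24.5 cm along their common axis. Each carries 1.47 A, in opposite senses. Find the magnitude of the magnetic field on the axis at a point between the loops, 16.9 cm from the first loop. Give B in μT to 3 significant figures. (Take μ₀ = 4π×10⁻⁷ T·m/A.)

B ≈ 2.90 μT

Each loop contributes B = μ₀IR²/[2(R²+z²)^(3/2)] on the axis, with z measured from that loop.
Loop 1 (z = 0.169 m): B₁ = 1.64×10⁻⁶ T. Loop 2 (z = 0.076 m): B₂ = 4.55×10⁻⁶ T.
The fields oppose: B = |B₁ − B₂| = 2.90×10⁻⁶ T.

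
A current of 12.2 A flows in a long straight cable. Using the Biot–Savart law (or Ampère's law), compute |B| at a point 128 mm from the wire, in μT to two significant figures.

For an infinitely long straight wire, B = μ₀I/(2πd).
B = (4π×10⁻⁷ × 12.2) / (2π × 0.128) = 1.91×10⁻⁵ T.

B ≈ 19 μT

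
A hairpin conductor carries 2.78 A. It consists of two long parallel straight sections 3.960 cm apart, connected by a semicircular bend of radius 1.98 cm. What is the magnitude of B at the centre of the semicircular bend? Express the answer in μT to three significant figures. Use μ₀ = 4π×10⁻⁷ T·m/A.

The semicircular arc contributes B_arc = μ₀I·π/(4πR) = μ₀I/(4R) = 4.41×10⁻⁵ T.
Each semi-infinite lead is at perpendicular distance R = 0.0198 m from the centre, with the perpendicular foot at its near end, so it contributes μ₀I/(4πR); both point the same way, together 2.81×10⁻⁵ T.
Arc and leads all point the same direction: B = 4.41×10⁻⁵ + 2.81×10⁻⁵ = 7.22×10⁻⁵ T.

B ≈ 72.2 μT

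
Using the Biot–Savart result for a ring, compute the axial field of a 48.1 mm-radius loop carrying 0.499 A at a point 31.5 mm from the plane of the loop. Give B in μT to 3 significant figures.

B ≈ 3.82 μT

On the axis of a circular loop, B = μ₀IR² / [2(R²+z²)^(3/2)].
R² + z² = (0.0481)² + (0.0315)² = 0.003306 m², and (R²+z²)^(3/2) = 1.90×10⁻⁴ m³.
B = (4π×10⁻⁷ × 0.499 × 0.002314) / (2 × 1.90×10⁻⁴) = 3.82×10⁻⁶ T.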